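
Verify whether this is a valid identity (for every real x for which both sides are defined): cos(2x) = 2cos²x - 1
Yes, this is an identity.

Claim: cos(2x) = 2cos²x - 1.
Reasoning: cos(2x) = cos²x - sin²x. Replace sin²x by 1 - cos²x: cos²x - (1 - cos²x) = 2cos²x - 1.
So the two sides agree for every real x for which both sides are defined.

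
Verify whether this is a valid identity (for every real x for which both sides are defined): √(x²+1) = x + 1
No, this is NOT an identity.

Claim: √(x²+1) = x + 1.
Test a specific point where both sides are defined: x = -2.
LHS = √(x²+1) ≈ 2.2361
RHS = x + 1 ≈ -1.0000
Since 2.2361 ≠ -1.0000, the equation fails at this point, so it cannot hold for every real x for which both sides are defined.
(x+1)² = x² + 2x + 1 ≠ x² + 1 unless x = 0.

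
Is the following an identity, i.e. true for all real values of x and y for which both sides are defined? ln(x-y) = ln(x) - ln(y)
Claim: ln(x-y) = ln(x) - ln(y).
Test a specific point where both sides are defined: x = 3/2, y = 1.
LHS = ln(x-y) ≈ -0.6931
RHS = ln(x) - ln(y) ≈ 0.4055
Since -0.6931 ≠ 0.4055, the equation fails at this point, so it cannot hold for all real values of x and y for which both sides are defined.
ln(x) - ln(y) = ln(x/y), not ln(x-y).

Conclusion: No, this is NOT an identity.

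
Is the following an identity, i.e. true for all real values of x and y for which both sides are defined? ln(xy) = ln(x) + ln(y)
Claim: ln(xy) = ln(x) + ln(y).
Reasoning: Both sides are simultaneously defined only when x, y > 0. Write x = e^p, y = e^q (p = ln x, q = ln y). Then xy = e^p · e^q = e^(p+q), so ln(xy) = p + q = ln(x) + ln(y).
So the two sides agree for all real values of x and y for which both sides are defined.

Conclusion: Yes, this is an identity.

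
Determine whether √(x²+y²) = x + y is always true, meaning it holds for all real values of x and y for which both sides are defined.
No, this is NOT an identity.

Claim: √(x²+y²) = x + y.
Test a specific point where both sides are defined: x = 4, y = 3.
LHS = √(x²+y²) ≈ 5.0000
RHS = x + y ≈ 7.0000
Since 5.0000 ≠ 7.0000, the equation fails at this point, so it cannot hold for all real values of x and y for which both sides are defined.
(x+y)² = x² + 2xy + y², not x² + y², so the square root does not split this way.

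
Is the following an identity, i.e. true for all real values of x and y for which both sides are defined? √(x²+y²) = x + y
No, this is NOT an identity.

Claim: √(x²+y²) = x + y.
Test a specific point where both sides are defined: x = 5, y = 3.
LHS = √(x²+y²) ≈ 5.8310
RHS = x + y ≈ 8.0000
Since 5.8310 ≠ 8.0000, the equation fails at this point, so it cannot hold for all real values of x and y for which both sides are defined.
(x+y)² = x² + 2xy + y², not x² + y², so the square root does not split this way.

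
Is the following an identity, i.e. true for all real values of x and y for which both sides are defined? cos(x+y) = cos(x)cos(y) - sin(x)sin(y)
Yes, this is an identity.

Claim: cos(x+y) = cos(x)cos(y) - sin(x)sin(y).
Reasoning: By Euler's formula e^(i(x+y)) = e^(ix)·e^(iy) = (cos x + i·sin x)(cos y + i·sin y). The real part of the left side is cos(x+y); the real part of the product is cos(x)cos(y) - sin(x)sin(y) (since i·i = -1).
So the two sides agree for all real values of x and y for which both sides are defined.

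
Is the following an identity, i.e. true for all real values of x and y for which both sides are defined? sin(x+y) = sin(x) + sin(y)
Claim: sin(x+y) = sin(x) + sin(y).
Test a specific point where both sides are defined: x = π, y = 2π/3.
LHS = sin(x+y) ≈ -0.8660
RHS = sin(x) + sin(y) ≈ 0.8660
Since -0.8660 ≠ 0.8660, the equation fails at this point, so it cannot hold for all real values of x and y for which both sides are defined.
The correct expansion is sin(x+y) = sin(x)cos(y) + cos(x)sin(y); sine is not additive.

Conclusion: No, this is NOT an identity.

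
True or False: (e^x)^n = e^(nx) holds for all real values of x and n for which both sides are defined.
Claim: (e^x)^n = e^(nx).
Reasoning: e^x is a positive real number, and for a positive base B and real exponent n, B^n = e^(n·ln B). With B = e^x, ln B = x, so (e^x)^n = e^(n·x).
So the two sides agree for all real values of x and n for which both sides are defined.

Conclusion: True.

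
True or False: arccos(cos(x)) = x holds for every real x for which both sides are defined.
False.

Claim: arccos(cos(x)) = x.
Test a specific point where both sides are defined: x = -π/3.
LHS = arccos(cos(x)) ≈ 1.0472
RHS = x ≈ -1.0472
Since 1.0472 ≠ -1.0472, the equation fails at this point, so it cannot hold for every real x for which both sides are defined.
arccos only returns values in [0, π], so arccos(cos(x)) = x holds only for x in that interval, not for all real x.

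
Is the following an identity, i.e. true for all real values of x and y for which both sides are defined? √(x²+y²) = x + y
Claim: √(x²+y²) = x + y.
Test a specific point where both sides are defined: x = -1, y = -3.
LHS = √(x²+y²) ≈ 3.1623
RHS = x + y ≈ -4.0000
Since 3.1623 ≠ -4.0000, the equation fails at this point, so it cannot hold for all real values of x and y for which both sides are defined.
(x+y)² = x² + 2xy + y², not x² + y², so the square root does not split this way.

Conclusion: No, this is NOT an identity.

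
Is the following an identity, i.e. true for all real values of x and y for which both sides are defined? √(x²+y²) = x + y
Claim: √(x²+y²) = x + y.
Test a specific point where both sides are defined: x = 1/2, y = -2.
LHS = √(x²+y²) ≈ 2.0616
RHS = x + y ≈ -1.5000
Since 2.0616 ≠ -1.5000, the equation fails at this point, so it cannot hold for all real values of x and y for which both sides are defined.
(x+y)² = x² + 2xy + y², not x² + y², so the square root does not split this way.

Conclusion: No, this is NOT an identity.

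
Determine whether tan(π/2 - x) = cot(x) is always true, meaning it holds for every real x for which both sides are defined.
Yes, this is an identity.

Claim: tan(π/2 - x) = cot(x).
Reasoning: tan(π/2 - x) = sin(π/2 - x)/cos(π/2 - x) = cos(x)/sin(x) = cot(x), using the cofunction identities sin(π/2 - x) = cos(x) and cos(π/2 - x) = sin(x).
So the two sides agree for every real x for which both sides are defined.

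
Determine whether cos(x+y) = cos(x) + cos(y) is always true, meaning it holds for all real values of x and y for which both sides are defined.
No, this is NOT an identity.

Claim: cos(x+y) = cos(x) + cos(y).
Test a specific point where both sides are defined: x = -π/4, y = π/3.
LHS = cos(x+y) ≈ 0.9659
RHS = cos(x) + cos(y) ≈ 1.2071
Since 0.9659 ≠ 1.2071, the equation fails at this point, so it cannot hold for all real values of x and y for which both sides are defined.
The correct expansion is cos(x+y) = cos(x)cos(y) - sin(x)sin(y); cosine is not additive.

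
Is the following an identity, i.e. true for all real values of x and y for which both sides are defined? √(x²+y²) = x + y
Claim: √(x²+y²) = x + y.
Test a specific point where both sides are defined: x = 5, y = 3.
LHS = √(x²+y²) ≈ 5.8310
RHS = x + y ≈ 8.0000
Since 5.8310 ≠ 8.0000, the equation fails at this point, so it cannot hold for all real values of x and y for which both sides are defined.
(x+y)² = x² + 2xy + y², not x² + y², so the square root does not split this way.

Conclusion: No, this is NOT an identity.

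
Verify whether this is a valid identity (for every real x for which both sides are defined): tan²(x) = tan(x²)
Claim: tan²(x) = tan(x²).
Test a specific point where both sides are defined: x = π/4.
LHS = tan²(x) ≈ 1.0000
RHS = tan(x²) ≈ 0.7092
Since 1.0000 ≠ 0.7092, the equation fails at this point, so it cannot hold for every real x for which both sides are defined.
tan²(x) means (tan x)², squaring the output; tan(x²) squares the input. These are different functions.

Conclusion: No, this is NOT an identity.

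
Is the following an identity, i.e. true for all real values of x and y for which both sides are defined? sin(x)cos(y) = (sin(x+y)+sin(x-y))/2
Claim: sin(x)cos(y) = (sin(x+y)+sin(x-y))/2.
Reasoning: sin(x+y) = sin(x)cos(y) + cos(x)sin(y) and sin(x-y) = sin(x)cos(y) - cos(x)sin(y). Adding, sin(x+y) + sin(x-y) = 2sin(x)cos(y); divide by 2.
So the two sides agree for all real values of x and y for which both sides are defined.

Conclusion: Yes, this is an identity.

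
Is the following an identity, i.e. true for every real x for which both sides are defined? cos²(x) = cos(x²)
Claim: cos²(x) = cos(x²).
Test a specific point where both sides are defined: x = -π/6.
LHS = cos²(x) ≈ 0.7500
RHS = cos(x²) ≈ 0.9627
Since 0.7500 ≠ 0.9627, the equation fails at this point, so it cannot hold for every real x for which both sides are defined.
cos²(x) means (cos x)², squaring the output; cos(x²) squares the input. These are different functions.

Conclusion: No, this is NOT an identity.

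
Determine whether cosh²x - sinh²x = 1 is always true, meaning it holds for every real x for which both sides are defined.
Claim: cosh²x - sinh²x = 1.
Reasoning: With cosh(x) = (e^x + e^-x)/2 and sinh(x) = (e^x - e^-x)/2: cosh²x = (e^(2x) + 2 + e^(-2x))/4 and sinh²x = (e^(2x) - 2 + e^(-2x))/4. Subtracting leaves 4/4 = 1.
So the two sides agree for every real x for which both sides are defined.

Conclusion: Yes, this is an identity.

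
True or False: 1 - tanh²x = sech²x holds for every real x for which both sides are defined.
Claim: 1 - tanh²x = sech²x.
Reasoning: Divide cosh²x - sinh²x = 1 through by cosh²x (never zero): 1 - tanh²x = 1/cosh²x = sech²x.
So the two sides agree for every real x for which both sides are defined.

Conclusion: True.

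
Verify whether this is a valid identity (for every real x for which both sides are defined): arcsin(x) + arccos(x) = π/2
Claim: arcsin(x) + arccos(x) = π/2.
Reasoning: Both sides are defined for -1 ≤ x ≤ 1. Let θ = arcsin(x), so sin θ = x and θ ∈ [-π/2, π/2]. Then cos(π/2 - θ) = sin θ = x and π/2 - θ ∈ [0, π], which is exactly the range of arccos, so arccos(x) = π/2 - θ. Adding: arcsin(x) + arccos(x) = θ + (π/2 - θ) = π/2.
So the two sides agree for every real x for which both sides are defined.

Conclusion: Yes, this is an identity.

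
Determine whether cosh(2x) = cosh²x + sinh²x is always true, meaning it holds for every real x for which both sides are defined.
Yes, this is an identity.

Claim: cosh(2x) = cosh²x + sinh²x.
Reasoning: cosh²x = (e^(2x) + 2 + e^(-2x))/4 and sinh²x = (e^(2x) - 2 + e^(-2x))/4. Adding gives (2e^(2x) + 2e^(-2x))/4 = (e^(2x) + e^(-2x))/2 = cosh(2x).
So the two sides agree for every real x for which both sides are defined.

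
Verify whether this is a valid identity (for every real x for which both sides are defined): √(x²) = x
No, this is NOT an identity.

Claim: √(x²) = x.
Test a specific point where both sides are defined: x = -3.
LHS = √(x²) ≈ 3.0000
RHS = x ≈ -3.0000
Since 3.0000 ≠ -3.0000, the equation fails at this point, so it cannot hold for every real x for which both sides are defined.
√(x²) = |x|, which differs from x whenever x < 0 (both sides are defined for every real x).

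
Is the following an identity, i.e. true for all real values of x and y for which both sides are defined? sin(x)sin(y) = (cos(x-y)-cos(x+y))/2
Claim: sin(x)sin(y) = (cos(x-y)-cos(x+y))/2.
Reasoning: cos(x-y) = cos(x)cos(y) + sin(x)sin(y) and cos(x+y) = cos(x)cos(y) - sin(x)sin(y). Subtracting, cos(x-y) - cos(x+y) = 2sin(x)sin(y); divide by 2.
So the two sides agree for all real values of x and y for which both sides are defined.

Conclusion: Yes, this is an identity.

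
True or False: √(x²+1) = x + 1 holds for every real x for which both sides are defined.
Claim: √(x²+1) = x + 1.
Test a specific point where both sides are defined: x = -2.
LHS = √(x²+1) ≈ 2.2361
RHS = x + 1 ≈ -1.0000
Since 2.2361 ≠ -1.0000, the equation fails at this point, so it cannot hold for every real x for which both sides are defined.
(x+1)² = x² + 2x + 1 ≠ x² + 1 unless x = 0.

Conclusion: False.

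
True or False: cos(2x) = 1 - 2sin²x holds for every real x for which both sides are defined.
Claim: cos(2x) = 1 - 2sin²x.
Reasoning: cos(2x) = cos²x - sin²x. Replace cos²x by 1 - sin²x: (1 - sin²x) - sin²x = 1 - 2sin²x.
So the two sides agree for every real x for which both sides are defined.

Conclusion: True.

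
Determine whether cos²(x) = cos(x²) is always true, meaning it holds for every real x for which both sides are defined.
No, this is NOT an identity.

Claim: cos²(x) = cos(x²).
Test a specific point where both sides are defined: x = π.
LHS = cos²(x) ≈ 1.0000
RHS = cos(x²) ≈ -0.9027
Since 1.0000 ≠ -0.9027, the equation fails at this point, so it cannot hold for every real x for which both sides are defined.
cos²(x) means (cos x)², squaring the output; cos(x²) squares the input. These are different functions.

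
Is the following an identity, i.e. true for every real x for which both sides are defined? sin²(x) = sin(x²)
No, this is NOT an identity.

Claim: sin²(x) = sin(x²).
Test a specific point where both sides are defined: x = 3π/4.
LHS = sin²(x) ≈ 0.5000
RHS = sin(x²) ≈ -0.6680
Since 0.5000 ≠ -0.6680, the equation fails at this point, so it cannot hold for every real x for which both sides are defined.
sin²(x) means (sin x)², squaring the output; sin(x²) squares the input. These are different functions.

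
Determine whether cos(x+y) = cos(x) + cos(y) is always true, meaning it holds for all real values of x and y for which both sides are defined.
No, this is NOT an identity.

Claim: cos(x+y) = cos(x) + cos(y).
Test a specific point where both sides are defined: x = π/2, y = π/3.
LHS = cos(x+y) ≈ -0.8660
RHS = cos(x) + cos(y) ≈ 0.5000
Since -0.8660 ≠ 0.5000, the equation fails at this point, so it cannot hold for all real values of x and y for which both sides are defined.
The correct expansion is cos(x+y) = cos(x)cos(y) - sin(x)sin(y); cosine is not additive.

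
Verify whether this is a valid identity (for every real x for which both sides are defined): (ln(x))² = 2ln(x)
Claim: (ln(x))² = 2ln(x).
Test a specific point where both sides are defined: x = 3.
LHS = (ln(x))² ≈ 1.2069
RHS = 2ln(x) ≈ 2.1972
Since 1.2069 ≠ 2.1972, the equation fails at this point, so it cannot hold for every real x for which both sides are defined.
2ln(x) equals ln(x²), which is not the same as (ln x)².

Conclusion: No, this is NOT an identity.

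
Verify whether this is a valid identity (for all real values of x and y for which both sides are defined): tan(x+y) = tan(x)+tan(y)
Claim: tan(x+y) = tan(x)+tan(y).
Test a specific point where both sides are defined: x = -π/4, y = π/3.
LHS = tan(x+y) ≈ 0.2679
RHS = tan(x)+tan(y) ≈ 0.7321
Since 0.2679 ≠ 0.7321, the equation fails at this point, so it cannot hold for all real values of x and y for which both sides are defined.
The correct formula is tan(x+y) = (tan(x) + tan(y))/(1 - tan(x)tan(y)).

Conclusion: No, this is NOT an identity.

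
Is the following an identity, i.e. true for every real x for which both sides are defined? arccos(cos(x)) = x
Claim: arccos(cos(x)) = x.
Test a specific point where both sides are defined: x = -π/4.
LHS = arccos(cos(x)) ≈ 0.7854
RHS = x ≈ -0.7854
Since 0.7854 ≠ -0.7854, the equation fails at this point, so it cannot hold for every real x for which both sides are defined.
arccos only returns values in [0, π], so arccos(cos(x)) = x holds only for x in that interval, not for all real x.

Conclusion: No, this is NOT an identity.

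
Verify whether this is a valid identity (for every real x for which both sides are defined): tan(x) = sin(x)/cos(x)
Claim: tan(x) = sin(x)/cos(x).
Reasoning: For an angle x whose terminal point on the unit circle is (cos x, sin x), tan(x) is defined as the ratio (second coordinate)/(first coordinate) = sin(x)/cos(x), wherever cos(x) ≠ 0.
So the two sides agree for every real x for which both sides are defined.

Conclusion: Yes, this is an identity.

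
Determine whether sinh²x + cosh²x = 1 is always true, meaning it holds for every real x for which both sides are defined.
Claim: sinh²x + cosh²x = 1.
Test a specific point where both sides are defined: x = -3.
LHS = sinh²x + cosh²x ≈ 201.7156
RHS = 1 ≈ 1.0000
Since 201.7156 ≠ 1.0000, the equation fails at this point, so it cannot hold for every real x for which both sides are defined.
The correct hyperbolic identity is cosh²x - sinh²x = 1 (a difference); the sum sinh²x + cosh²x equals cosh(2x).

Conclusion: No, this is NOT an identity.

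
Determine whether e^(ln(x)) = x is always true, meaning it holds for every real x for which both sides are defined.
Yes, this is an identity.

Claim: e^(ln(x)) = x.
Reasoning: For x > 0, ln(x) is by definition the exponent p such that e^p = x. Raising e to that exponent therefore returns x: e^(ln x) = x.
So the two sides agree for every real x for which both sides are defined.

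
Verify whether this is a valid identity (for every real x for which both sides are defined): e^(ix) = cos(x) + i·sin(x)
Yes, this is an identity.

Claim: e^(ix) = cos(x) + i·sin(x).
Reasoning: Euler's formula. Expand e^(ix) = Σ (ix)^k / k!. Since i² = -1, the even-k terms are Σ (-1)^m x^(2m)/(2m)! = cos(x) and the odd-k terms are i · Σ (-1)^m x^(2m+1)/(2m+1)! = i·sin(x).
So the two sides agree for every real x for which both sides are defined.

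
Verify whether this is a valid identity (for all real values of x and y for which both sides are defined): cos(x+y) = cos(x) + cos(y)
No, this is NOT an identity.

Claim: cos(x+y) = cos(x) + cos(y).
Test a specific point where both sides are defined: x = π/6, y = π/6.
LHS = cos(x+y) ≈ 0.5000
RHS = cos(x) + cos(y) ≈ 1.7321
Since 0.5000 ≠ 1.7321, the equation fails at this point, so it cannot hold for all real values of x and y for which both sides are defined.
The correct expansion is cos(x+y) = cos(x)cos(y) - sin(x)sin(y); cosine is not additive.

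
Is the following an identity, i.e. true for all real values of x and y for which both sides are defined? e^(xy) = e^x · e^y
Claim: e^(xy) = e^x · e^y.
Test a specific point where both sides are defined: x = 2, y = -1.
LHS = e^(xy) ≈ 0.1353
RHS = e^x · e^y ≈ 2.7183
Since 0.1353 ≠ 2.7183, the equation fails at this point, so it cannot hold for all real values of x and y for which both sides are defined.
e^x · e^y = e^(x+y), not e^(xy).

Conclusion: No, this is NOT an identity.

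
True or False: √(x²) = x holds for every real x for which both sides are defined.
False.

Claim: √(x²) = x.
Test a specific point where both sides are defined: x = -1.
LHS = √(x²) ≈ 1.0000
RHS = x ≈ -1.0000
Since 1.0000 ≠ -1.0000, the equation fails at this point, so it cannot hold for every real x for which both sides are defined.
√(x²) = |x|, which differs from x whenever x < 0 (both sides are defined for every real x).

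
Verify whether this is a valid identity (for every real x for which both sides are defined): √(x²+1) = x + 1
No, this is NOT an identity.

Claim: √(x²+1) = x + 1.
Test a specific point where both sides are defined: x = 3/2.
LHS = √(x²+1) ≈ 1.8028
RHS = x + 1 ≈ 2.5000
Since 1.8028 ≠ 2.5000, the equation fails at this point, so it cannot hold for every real x for which both sides are defined.
(x+1)² = x² + 2x + 1 ≠ x² + 1 unless x = 0.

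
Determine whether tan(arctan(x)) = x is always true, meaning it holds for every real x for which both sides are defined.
Yes, this is an identity.

Claim: tan(arctan(x)) = x.
Reasoning: For every real x, arctan(x) is by definition the angle in (-π/2, π/2) whose tangent equals x. Taking the tangent of that angle returns x.
So the two sides agree for every real x for which both sides are defined.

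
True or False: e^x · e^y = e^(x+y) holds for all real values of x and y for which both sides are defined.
True.

Claim: e^x · e^y = e^(x+y).
Reasoning: This is the law of exponents for a common base: multiplying powers adds exponents. E.g. from the series, (Σ x^j/j!)(Σ y^k/k!) = Σ_m (Σ_{j+k=m} x^j y^k/(j!k!)) = Σ_m (x+y)^m/m! by the binomial theorem.
So the two sides agree for all real values of x and y for which both sides are defined.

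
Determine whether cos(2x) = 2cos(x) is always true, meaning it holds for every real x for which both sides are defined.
No, this is NOT an identity.

Claim: cos(2x) = 2cos(x).
Test a specific point where both sides are defined: x = -π/6.
LHS = cos(2x) ≈ 0.5000
RHS = 2cos(x) ≈ 1.7321
Since 0.5000 ≠ 1.7321, the equation fails at this point, so it cannot hold for every real x for which both sides are defined.
The correct double-angle formula is cos(2x) = cos²x - sin²x.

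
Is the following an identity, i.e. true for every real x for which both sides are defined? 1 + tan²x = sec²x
Claim: 1 + tan²x = sec²x.
Reasoning: Start from sin²x + cos²x = 1 and divide every term by cos²x (allowed wherever tan x and sec x are defined): tan²x + 1 = 1/cos²x = sec²x.
So the two sides agree for every real x for which both sides are defined.

Conclusion: Yes, this is an identity.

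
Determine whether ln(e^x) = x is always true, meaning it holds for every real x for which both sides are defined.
Yes, this is an identity.

Claim: ln(e^x) = x.
Reasoning: ln is the inverse of the exponential: ln(e^x) asks for the exponent p with e^p = e^x, and since e^p is one-to-one that exponent is p = x.
So the two sides agree for every real x for which both sides are defined.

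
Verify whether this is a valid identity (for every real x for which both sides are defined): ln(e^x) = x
Claim: ln(e^x) = x.
Reasoning: ln is the inverse of the exponential: ln(e^x) asks for the exponent p with e^p = e^x, and since e^p is one-to-one that exponent is p = x.
So the two sides agree for every real x for which both sides are defined.

Conclusion: Yes, this is an identity.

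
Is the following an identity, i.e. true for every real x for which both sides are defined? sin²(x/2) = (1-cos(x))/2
Yes, this is an identity.

Claim: sin²(x/2) = (1-cos(x))/2.
Reasoning: Use cos(2θ) = 1 - 2sin²θ with θ = x/2: cos(x) = 1 - 2sin²(x/2). Solving for sin²(x/2) gives (1 - cos(x))/2.
So the two sides agree for every real x for which both sides are defined.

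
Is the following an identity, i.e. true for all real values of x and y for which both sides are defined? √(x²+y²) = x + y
No, this is NOT an identity.

Claim: √(x²+y²) = x + y.
Test a specific point where both sides are defined: x = -1, y = 3.
LHS = √(x²+y²) ≈ 3.1623
RHS = x + y ≈ 2.0000
Since 3.1623 ≠ 2.0000, the equation fails at this point, so it cannot hold for all real values of x and y for which both sides are defined.
(x+y)² = x² + 2xy + y², not x² + y², so the square root does not split this way.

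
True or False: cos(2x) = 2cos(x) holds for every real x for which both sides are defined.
Claim: cos(2x) = 2cos(x).
Test a specific point where both sides are defined: x = π.
LHS = cos(2x) ≈ 1.0000
RHS = 2cos(x) ≈ -2.0000
Since 1.0000 ≠ -2.0000, the equation fails at this point, so it cannot hold for every real x for which both sides are defined.
The correct double-angle formula is cos(2x) = cos²x - sin²x.

Conclusion: False.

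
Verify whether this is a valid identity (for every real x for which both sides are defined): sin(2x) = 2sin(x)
Claim: sin(2x) = 2sin(x).
Test a specific point where both sides are defined: x = -π/6.
LHS = sin(2x) ≈ -0.8660
RHS = 2sin(x) ≈ -1.0000
Since -0.8660 ≠ -1.0000, the equation fails at this point, so it cannot hold for every real x for which both sides are defined.
The correct double-angle formula is sin(2x) = 2sin(x)cos(x).

Conclusion: No, this is NOT an identity.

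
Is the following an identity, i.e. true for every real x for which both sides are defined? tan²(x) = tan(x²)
Claim: tan²(x) = tan(x²).
Test a specific point where both sides are defined: x = 3π/4.
LHS = tan²(x) ≈ 1.0000
RHS = tan(x²) ≈ -0.8977
Since 1.0000 ≠ -0.8977, the equation fails at this point, so it cannot hold for every real x for which both sides are defined.
tan²(x) means (tan x)², squaring the output; tan(x²) squares the input. These are different functions.

Conclusion: No, this is NOT an identity.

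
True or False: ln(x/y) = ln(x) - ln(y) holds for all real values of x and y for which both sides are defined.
Claim: ln(x/y) = ln(x) - ln(y).
Reasoning: Both sides are simultaneously defined only when x, y > 0. Write x = e^p, y = e^q. Then x/y = e^(p-q), so ln(x/y) = p - q = ln(x) - ln(y).
So the two sides agree for all real values of x and y for which both sides are defined.

Conclusion: True.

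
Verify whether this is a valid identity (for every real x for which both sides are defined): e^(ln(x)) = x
Yes, this is an identity.

Claim: e^(ln(x)) = x.
Reasoning: For x > 0, ln(x) is by definition the exponent p such that e^p = x. Raising e to that exponent therefore returns x: e^(ln x) = x.
So the two sides agree for every real x for which both sides are defined.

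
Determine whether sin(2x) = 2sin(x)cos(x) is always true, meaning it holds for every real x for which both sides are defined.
Yes, this is an identity.

Claim: sin(2x) = 2sin(x)cos(x).
Reasoning: Put y = x in the addition formula sin(x+y) = sin(x)cos(y) + cos(x)sin(y): sin(2x) = sin(x)cos(x) + cos(x)sin(x) = 2sin(x)cos(x).
So the two sides agree for every real x for which both sides are defined.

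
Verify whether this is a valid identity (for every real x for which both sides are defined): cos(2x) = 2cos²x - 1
Yes, this is an identity.

Claim: cos(2x) = 2cos²x - 1.
Reasoning: cos(2x) = cos²x - sin²x. Replace sin²x by 1 - cos²x: cos²x - (1 - cos²x) = 2cos²x - 1.
So the two sides agree for every real x for which both sides are defined.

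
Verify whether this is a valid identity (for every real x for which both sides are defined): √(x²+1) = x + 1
No, this is NOT an identity.

Claim: √(x²+1) = x + 1.
Test a specific point where both sides are defined: x = 3.
LHS = √(x²+1) ≈ 3.1623
RHS = x + 1 ≈ 4.0000
Since 3.1623 ≠ 4.0000, the equation fails at this point, so it cannot hold for every real x for which both sides are defined.
(x+1)² = x² + 2x + 1 ≠ x² + 1 unless x = 0.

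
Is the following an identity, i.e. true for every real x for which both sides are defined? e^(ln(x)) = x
Yes, this is an identity.

Claim: e^(ln(x)) = x.
Reasoning: For x > 0, ln(x) is by definition the exponent p such that e^p = x. Raising e to that exponent therefore returns x: e^(ln x) = x.
So the two sides agree for every real x for which both sides are defined.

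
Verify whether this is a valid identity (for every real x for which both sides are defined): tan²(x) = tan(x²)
Claim: tan²(x) = tan(x²).
Test a specific point where both sides are defined: x = 2π/3.
LHS = tan²(x) ≈ 3.0000
RHS = tan(x²) ≈ 2.9590
Since 3.0000 ≠ 2.9590, the equation fails at this point, so it cannot hold for every real x for which both sides are defined.
tan²(x) means (tan x)², squaring the output; tan(x²) squares the input. These are different functions.

Conclusion: No, this is NOT an identity.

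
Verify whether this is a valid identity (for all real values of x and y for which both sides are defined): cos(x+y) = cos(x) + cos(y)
Claim: cos(x+y) = cos(x) + cos(y).
Test a specific point where both sides are defined: x = -π/6, y = -π/6.
LHS = cos(x+y) ≈ 0.5000
RHS = cos(x) + cos(y) ≈ 1.7321
Since 0.5000 ≠ 1.7321, the equation fails at this point, so it cannot hold for all real values of x and y for which both sides are defined.
The correct expansion is cos(x+y) = cos(x)cos(y) - sin(x)sin(y); cosine is not additive.

Conclusion: No, this is NOT an identity.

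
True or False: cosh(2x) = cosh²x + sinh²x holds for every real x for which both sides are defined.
Claim: cosh(2x) = cosh²x + sinh²x.
Reasoning: cosh²x = (e^(2x) + 2 + e^(-2x))/4 and sinh²x = (e^(2x) - 2 + e^(-2x))/4. Adding gives (2e^(2x) + 2e^(-2x))/4 = (e^(2x) + e^(-2x))/2 = cosh(2x).
So the two sides agree for every real x for which both sides are defined.

Conclusion: True.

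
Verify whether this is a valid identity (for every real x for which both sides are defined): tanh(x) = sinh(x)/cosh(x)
Claim: tanh(x) = sinh(x)/cosh(x).
Reasoning: tanh(x) is defined as sinh(x)/cosh(x) = (e^x - e^-x)/(e^x + e^-x); cosh(x) ≥ 1 is never zero, so this holds for every real x.
So the two sides agree for every real x for which both sides are defined.

Conclusion: Yes, this is an identity.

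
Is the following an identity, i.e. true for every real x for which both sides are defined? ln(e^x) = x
Yes, this is an identity.

Claim: ln(e^x) = x.
Reasoning: ln is the inverse of the exponential: ln(e^x) asks for the exponent p with e^p = e^x, and since e^p is one-to-one that exponent is p = x.
So the two sides agree for every real x for which both sides are defined.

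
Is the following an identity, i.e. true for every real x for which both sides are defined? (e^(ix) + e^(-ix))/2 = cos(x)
Yes, this is an identity.

Claim: (e^(ix) + e^(-ix))/2 = cos(x).
Reasoning: By Euler's formula e^(ix) = cos(x) + i·sin(x) and e^(-ix) = cos(x) - i·sin(x). Adding cancels the sine terms: e^(ix) + e^(-ix) = 2cos(x); divide by 2.
So the two sides agree for every real x for which both sides are defined.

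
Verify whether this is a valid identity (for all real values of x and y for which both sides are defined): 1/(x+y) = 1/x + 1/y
No, this is NOT an identity.

Claim: 1/(x+y) = 1/x + 1/y.
Test a specific point where both sides are defined: x = 3, y = 3.
LHS = 1/(x+y) ≈ 0.1667
RHS = 1/x + 1/y ≈ 0.6667
Since 0.1667 ≠ 0.6667, the equation fails at this point, so it cannot hold for all real values of x and y for which both sides are defined.
1/x + 1/y = (x+y)/(xy), which is not 1/(x+y).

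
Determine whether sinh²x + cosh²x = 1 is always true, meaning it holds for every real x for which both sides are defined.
Claim: sinh²x + cosh²x = 1.
Test a specific point where both sides are defined: x = 1/2.
LHS = sinh²x + cosh²x ≈ 1.5431
RHS = 1 ≈ 1.0000
Since 1.5431 ≠ 1.0000, the equation fails at this point, so it cannot hold for every real x for which both sides are defined.
The correct hyperbolic identity is cosh²x - sinh²x = 1 (a difference); the sum sinh²x + cosh²x equals cosh(2x).

Conclusion: No, this is NOT an identity.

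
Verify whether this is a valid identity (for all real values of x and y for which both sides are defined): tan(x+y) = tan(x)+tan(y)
No, this is NOT an identity.

Claim: tan(x+y) = tan(x)+tan(y).
Test a specific point where both sides are defined: x = -π/4, y = -π/3.
LHS = tan(x+y) ≈ 3.7321
RHS = tan(x)+tan(y) ≈ -2.7321
Since 3.7321 ≠ -2.7321, the equation fails at this point, so it cannot hold for all real values of x and y for which both sides are defined.
The correct formula is tan(x+y) = (tan(x) + tan(y))/(1 - tan(x)tan(y)).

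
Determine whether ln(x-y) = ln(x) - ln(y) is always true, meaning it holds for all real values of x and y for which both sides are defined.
No, this is NOT an identity.

Claim: ln(x-y) = ln(x) - ln(y).
Test a specific point where both sides are defined: x = 5, y = 1/2.
LHS = ln(x-y) ≈ 1.5041
RHS = ln(x) - ln(y) ≈ 2.3026
Since 1.5041 ≠ 2.3026, the equation fails at this point, so it cannot hold for all real values of x and y for which both sides are defined.
ln(x) - ln(y) = ln(x/y), not ln(x-y).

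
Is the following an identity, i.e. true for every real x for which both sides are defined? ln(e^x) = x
Claim: ln(e^x) = x.
Reasoning: ln is the inverse of the exponential: ln(e^x) asks for the exponent p with e^p = e^x, and since e^p is one-to-one that exponent is p = x.
So the two sides agree for every real x for which both sides are defined.

Conclusion: Yes, this is an identity.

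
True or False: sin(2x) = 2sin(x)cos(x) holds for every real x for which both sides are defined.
Claim: sin(2x) = 2sin(x)cos(x).
Reasoning: Put y = x in the addition formula sin(x+y) = sin(x)cos(y) + cos(x)sin(y): sin(2x) = sin(x)cos(x) + cos(x)sin(x) = 2sin(x)cos(x).
So the two sides agree for every real x for which both sides are defined.

Conclusion: True.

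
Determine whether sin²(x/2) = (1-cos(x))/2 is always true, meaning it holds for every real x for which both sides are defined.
Claim: sin²(x/2) = (1-cos(x))/2.
Reasoning: Use cos(2θ) = 1 - 2sin²θ with θ = x/2: cos(x) = 1 - 2sin²(x/2). Solving for sin²(x/2) gives (1 - cos(x))/2.
So the two sides agree for every real x for which both sides are defined.

Conclusion: Yes, this is an identity.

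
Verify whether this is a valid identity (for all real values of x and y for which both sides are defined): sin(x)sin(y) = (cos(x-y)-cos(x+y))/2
Claim: sin(x)sin(y) = (cos(x-y)-cos(x+y))/2.
Reasoning: cos(x-y) = cos(x)cos(y) + sin(x)sin(y) and cos(x+y) = cos(x)cos(y) - sin(x)sin(y). Subtracting, cos(x-y) - cos(x+y) = 2sin(x)sin(y); divide by 2.
So the two sides agree for all real values of x and y for which both sides are defined.

Conclusion: Yes, this is an identity.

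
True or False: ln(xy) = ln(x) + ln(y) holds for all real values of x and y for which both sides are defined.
Claim: ln(xy) = ln(x) + ln(y).
Reasoning: Both sides are simultaneously defined only when x, y > 0. Write x = e^p, y = e^q (p = ln x, q = ln y). Then xy = e^p · e^q = e^(p+q), so ln(xy) = p + q = ln(x) + ln(y).
So the two sides agree for all real values of x and y for which both sides are defined.

Conclusion: True.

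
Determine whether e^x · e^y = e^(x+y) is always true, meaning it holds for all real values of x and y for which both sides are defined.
Claim: e^x · e^y = e^(x+y).
Reasoning: This is the law of exponents for a common base: multiplying powers adds exponents. E.g. from the series, (Σ x^j/j!)(Σ y^k/k!) = Σ_m (Σ_{j+k=m} x^j y^k/(j!k!)) = Σ_m (x+y)^m/m! by the binomial theorem.
So the two sides agree for all real values of x and y for which both sides are defined.

Conclusion: Yes, this is an identity.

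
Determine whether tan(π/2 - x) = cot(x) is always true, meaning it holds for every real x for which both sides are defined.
Yes, this is an identity.

Claim: tan(π/2 - x) = cot(x).
Reasoning: tan(π/2 - x) = sin(π/2 - x)/cos(π/2 - x) = cos(x)/sin(x) = cot(x), using the cofunction identities sin(π/2 - x) = cos(x) and cos(π/2 - x) = sin(x).
So the two sides agree for every real x for which both sides are defined.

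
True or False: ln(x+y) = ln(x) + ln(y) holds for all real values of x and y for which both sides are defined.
False.

Claim: ln(x+y) = ln(x) + ln(y).
Test a specific point where both sides are defined: x = 4, y = 5.
LHS = ln(x+y) ≈ 2.1972
RHS = ln(x) + ln(y) ≈ 2.9957
Since 2.1972 ≠ 2.9957, the equation fails at this point, so it cannot hold for all real values of x and y for which both sides are defined.
ln(x) + ln(y) = ln(xy), not ln(x+y).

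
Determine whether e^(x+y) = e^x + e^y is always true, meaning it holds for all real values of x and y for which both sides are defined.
Claim: e^(x+y) = e^x + e^y.
Test a specific point where both sides are defined: x = 1, y = 4.
LHS = e^(x+y) ≈ 148.4132
RHS = e^x + e^y ≈ 57.3164
Since 148.4132 ≠ 57.3164, the equation fails at this point, so it cannot hold for all real values of x and y for which both sides are defined.
The correct rule is e^(x+y) = e^x · e^y (a product, not a sum).

Conclusion: No, this is NOT an identity.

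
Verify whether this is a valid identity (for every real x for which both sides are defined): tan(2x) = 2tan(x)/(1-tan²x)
Claim: tan(2x) = 2tan(x)/(1-tan²x).
Reasoning: tan(2x) = sin(2x)/cos(2x) = 2sin(x)cos(x) / (cos²x - sin²x). Divide numerator and denominator by cos²x: 2tan(x) / (1 - tan²x).
So the two sides agree for every real x for which both sides are defined.

Conclusion: Yes, this is an identity.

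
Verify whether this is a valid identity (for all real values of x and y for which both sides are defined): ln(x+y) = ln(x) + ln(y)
No, this is NOT an identity.

Claim: ln(x+y) = ln(x) + ln(y).
Test a specific point where both sides are defined: x = 3, y = 5.
LHS = ln(x+y) ≈ 2.0794
RHS = ln(x) + ln(y) ≈ 2.7081
Since 2.0794 ≠ 2.7081, the equation fails at this point, so it cannot hold for all real values of x and y for which both sides are defined.
ln(x) + ln(y) = ln(xy), not ln(x+y).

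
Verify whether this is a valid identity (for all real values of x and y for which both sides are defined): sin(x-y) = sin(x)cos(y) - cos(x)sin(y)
Yes, this is an identity.

Claim: sin(x-y) = sin(x)cos(y) - cos(x)sin(y).
Reasoning: Replace y by -y in sin(x+y) = sin(x)cos(y) + cos(x)sin(y) and use cos(-y) = cos(y), sin(-y) = -sin(y): sin(x-y) = sin(x)cos(y) - cos(x)sin(y).
So the two sides agree for all real values of x and y for which both sides are defined.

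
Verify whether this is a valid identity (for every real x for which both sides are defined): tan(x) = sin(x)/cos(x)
Claim: tan(x) = sin(x)/cos(x).
Reasoning: For an angle x whose terminal point on the unit circle is (cos x, sin x), tan(x) is defined as the ratio (second coordinate)/(first coordinate) = sin(x)/cos(x), wherever cos(x) ≠ 0.
So the two sides agree for every real x for which both sides are defined.

Conclusion: Yes, this is an identity.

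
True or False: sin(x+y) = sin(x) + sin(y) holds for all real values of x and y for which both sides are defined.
Claim: sin(x+y) = sin(x) + sin(y).
Test a specific point where both sides are defined: x = π/2, y = -π/6.
LHS = sin(x+y) ≈ 0.8660
RHS = sin(x) + sin(y) ≈ 0.5000
Since 0.8660 ≠ 0.5000, the equation fails at this point, so it cannot hold for all real values of x and y for which both sides are defined.
The correct expansion is sin(x+y) = sin(x)cos(y) + cos(x)sin(y); sine is not additive.

Conclusion: False.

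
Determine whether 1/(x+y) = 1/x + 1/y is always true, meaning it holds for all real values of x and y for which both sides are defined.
Claim: 1/(x+y) = 1/x + 1/y.
Test a specific point where both sides are defined: x = -3, y = -1.
LHS = 1/(x+y) ≈ -0.2500
RHS = 1/x + 1/y ≈ -1.3333
Since -0.2500 ≠ -1.3333, the equation fails at this point, so it cannot hold for all real values of x and y for which both sides are defined.
1/x + 1/y = (x+y)/(xy), which is not 1/(x+y).

Conclusion: No, this is NOT an identity.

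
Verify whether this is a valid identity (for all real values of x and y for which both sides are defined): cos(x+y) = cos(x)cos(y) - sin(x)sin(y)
Claim: cos(x+y) = cos(x)cos(y) - sin(x)sin(y).
Reasoning: By Euler's formula e^(i(x+y)) = e^(ix)·e^(iy) = (cos x + i·sin x)(cos y + i·sin y). The real part of the left side is cos(x+y); the real part of the product is cos(x)cos(y) - sin(x)sin(y) (since i·i = -1).
So the two sides agree for all real values of x and y for which both sides are defined.

Conclusion: Yes, this is an identity.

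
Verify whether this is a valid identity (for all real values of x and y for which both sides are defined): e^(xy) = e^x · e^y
No, this is NOT an identity.

Claim: e^(xy) = e^x · e^y.
Test a specific point where both sides are defined: x = 5, y = -3.
LHS = e^(xy) ≈ 0.0000
RHS = e^x · e^y ≈ 7.3891
Since 0.0000 ≠ 7.3891, the equation fails at this point, so it cannot hold for all real values of x and y for which both sides are defined.
e^x · e^y = e^(x+y), not e^(xy).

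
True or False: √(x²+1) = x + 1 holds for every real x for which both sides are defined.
False.

Claim: √(x²+1) = x + 1.
Test a specific point where both sides are defined: x = -2.
LHS = √(x²+1) ≈ 2.2361
RHS = x + 1 ≈ -1.0000
Since 2.2361 ≠ -1.0000, the equation fails at this point, so it cannot hold for every real x for which both sides are defined.
(x+1)² = x² + 2x + 1 ≠ x² + 1 unless x = 0.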